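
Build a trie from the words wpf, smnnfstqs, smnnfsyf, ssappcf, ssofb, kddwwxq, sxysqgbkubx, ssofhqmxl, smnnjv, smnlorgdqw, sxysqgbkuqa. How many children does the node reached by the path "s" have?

3

The children of the "s" node are the distinct next characters among strings starting with "s".
Distinct next characters after "s": m, s, x.
That node has 3 child edges.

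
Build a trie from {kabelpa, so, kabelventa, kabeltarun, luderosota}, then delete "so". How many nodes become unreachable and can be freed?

2

A node on "so"'s path can go only if nothing else ends at it or branches off below it.
No other word shares any prefix with "so", so all 2 of its nodes go.
Nodes removed: 2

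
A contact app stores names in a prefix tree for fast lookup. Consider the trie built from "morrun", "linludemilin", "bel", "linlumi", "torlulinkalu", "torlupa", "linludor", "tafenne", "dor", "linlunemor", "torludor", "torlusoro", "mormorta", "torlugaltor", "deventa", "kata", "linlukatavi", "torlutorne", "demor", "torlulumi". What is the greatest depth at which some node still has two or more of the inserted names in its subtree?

The deepest shared node is where two words last agree before diverging.
"linludemilin" and "linludor" agree on "linlud" (6 characters) before diverging; nothing deeper is shared.
Longest shared-prefix length: 6

6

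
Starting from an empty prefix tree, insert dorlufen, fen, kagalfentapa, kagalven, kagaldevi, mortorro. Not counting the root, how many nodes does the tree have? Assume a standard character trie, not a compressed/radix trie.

38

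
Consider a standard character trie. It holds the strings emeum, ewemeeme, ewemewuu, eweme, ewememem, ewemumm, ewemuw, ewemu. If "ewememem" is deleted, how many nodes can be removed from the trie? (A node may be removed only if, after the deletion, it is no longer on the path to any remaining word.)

3

After clearing the end-marker at "ewememem", prune upward until reaching a node still needed by another word.
The suffix "mem" (3 nodes) is used only by "ewememem"; the node for "eweme" still has the child "e", so pruning stops there.
Nodes removed: 3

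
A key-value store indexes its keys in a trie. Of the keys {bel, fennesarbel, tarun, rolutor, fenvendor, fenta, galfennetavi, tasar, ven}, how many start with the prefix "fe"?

3

Filter for entries beginning with "fe":
Matches: "fennesarbel", "fenta", "fenvendor"
Count: 3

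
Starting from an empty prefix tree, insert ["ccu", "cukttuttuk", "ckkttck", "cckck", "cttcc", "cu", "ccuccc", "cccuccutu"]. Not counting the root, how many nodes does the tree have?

For each word, the new-node count is its length minus the longest prefix already in the trie:
  "ccu" → 3 new (c, c, u)
  "cukttuttuk" → prefix "c" already present; 9 new (u, k, t, t, u, t, t, u, k)
  "ckkttck" → prefix "c" already present; 6 new (k, k, t, t, c, k)
  "cckck" → prefix "cc" already present; 3 new (k, c, k)
  "cttcc" → prefix "c" already present; 4 new (t, t, c, c)
  "cu" → prefix "cu" already present; 0 new (none)
  "ccuccc" → prefix "ccu" already present; 3 new (c, c, c)
  "cccuccutu" → prefix "cc" already present; 7 new (c, u, c, c, u, t, u)
Total nodes = 3 + 9 + 6 + 3 + 4 + 0 + 3 + 7 = 35

35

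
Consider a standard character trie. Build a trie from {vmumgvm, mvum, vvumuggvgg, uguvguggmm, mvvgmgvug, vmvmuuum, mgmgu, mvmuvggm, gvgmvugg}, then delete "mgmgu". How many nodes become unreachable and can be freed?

After clearing the end-marker at "mgmgu", prune upward until reaching a node still needed by another word.
The suffix "gmgu" (4 nodes) is used only by "mgmgu"; the node for "m" still has the child "v", so pruning stops there.
Nodes removed: 4

4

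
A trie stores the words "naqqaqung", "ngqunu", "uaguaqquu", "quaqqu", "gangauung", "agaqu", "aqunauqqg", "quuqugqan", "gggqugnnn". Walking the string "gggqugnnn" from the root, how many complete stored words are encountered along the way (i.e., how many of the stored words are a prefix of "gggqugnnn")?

Traverse "gggqugnnn" character by character; count nodes along the way that are marked as word ends.
Prefixes of the query that are stored words: "gggqugnnn"
Count: 1

1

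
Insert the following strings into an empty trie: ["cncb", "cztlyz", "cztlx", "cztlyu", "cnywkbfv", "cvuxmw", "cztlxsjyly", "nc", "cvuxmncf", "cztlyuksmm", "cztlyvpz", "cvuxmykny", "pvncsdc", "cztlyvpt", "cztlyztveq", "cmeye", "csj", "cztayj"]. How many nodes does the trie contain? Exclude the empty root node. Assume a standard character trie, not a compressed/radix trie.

Trace insertions, counting only characters that open a new branch:
  "cncb" → 4 new (c, n, c, b)
  "cztlyz" → prefix "c" already present; 5 new (z, t, l, y, z)
  "cztlx" → prefix "cztl" already present; 1 new (x)
  "cztlyu" → prefix "cztly" already present; 1 new (u)
  "cnywkbfv" → prefix "cn" already present; 6 new (y, w, k, b, f, v)
  "cvuxmw" → prefix "c" already present; 5 new (v, u, x, m, w)
  "cztlxsjyly" → prefix "cztlx" already present; 5 new (s, j, y, l, y)
  "nc" → 2 new (n, c)
  "cvuxmncf" → prefix "cvuxm" already present; 3 new (n, c, f)
  "cztlyuksmm" → prefix "cztlyu" already present; 4 new (k, s, m, m)
  "cztlyvpz" → prefix "cztly" already present; 3 new (v, p, z)
  "cvuxmykny" → prefix "cvuxm" already present; 4 new (y, k, n, y)
  "pvncsdc" → 7 new (p, v, n, c, s, d, c)
  "cztlyvpt" → prefix "cztlyvp" already present; 1 new (t)
  "cztlyztveq" → prefix "cztlyz" already present; 4 new (t, v, e, q)
  "cmeye" → prefix "c" already present; 4 new (m, e, y, e)
  "csj" → prefix "c" already present; 2 new (s, j)
  "cztayj" → prefix "czt" already present; 3 new (a, y, j)
Total nodes = 4 + 5 + 1 + 1 + 6 + 5 + 5 + 2 + 3 + 4 + 3 + 4 + 7 + 1 + 4 + 4 + 2 + 3 = 64

64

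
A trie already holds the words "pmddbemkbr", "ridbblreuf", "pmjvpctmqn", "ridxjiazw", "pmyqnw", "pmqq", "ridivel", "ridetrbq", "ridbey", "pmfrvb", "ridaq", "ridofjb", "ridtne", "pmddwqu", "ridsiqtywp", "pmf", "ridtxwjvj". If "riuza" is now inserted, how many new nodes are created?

"ri" is already a path in the trie; the remaining "uza" must be added.
New nodes needed: |"riuza"| − 2 = 5 − 2 = 3.

3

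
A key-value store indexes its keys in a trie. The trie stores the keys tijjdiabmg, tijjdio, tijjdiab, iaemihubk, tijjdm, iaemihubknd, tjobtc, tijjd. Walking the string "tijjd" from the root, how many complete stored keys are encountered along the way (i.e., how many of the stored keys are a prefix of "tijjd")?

Traverse "tijjd" character by character; count nodes along the way that are marked as word ends.
Prefixes of the query that are stored words: "tijjd"
Count: 1

1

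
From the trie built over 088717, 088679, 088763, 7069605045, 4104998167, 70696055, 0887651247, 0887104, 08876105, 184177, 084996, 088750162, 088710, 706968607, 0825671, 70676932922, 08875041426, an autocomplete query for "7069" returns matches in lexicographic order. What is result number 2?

70696055

Filter for "7069…" and sort: "7069605045", "70696055", "706968607"
Position 2: 70696055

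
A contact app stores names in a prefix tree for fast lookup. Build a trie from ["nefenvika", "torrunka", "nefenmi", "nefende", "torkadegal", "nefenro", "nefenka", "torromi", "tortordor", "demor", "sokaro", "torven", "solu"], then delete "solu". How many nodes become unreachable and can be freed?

2

After clearing the end-marker at "solu", prune upward until reaching a node still needed by another word.
The suffix "lu" (2 nodes) is used only by "solu"; the node for "so" still has the child "k", so pruning stops there.
Nodes removed: 2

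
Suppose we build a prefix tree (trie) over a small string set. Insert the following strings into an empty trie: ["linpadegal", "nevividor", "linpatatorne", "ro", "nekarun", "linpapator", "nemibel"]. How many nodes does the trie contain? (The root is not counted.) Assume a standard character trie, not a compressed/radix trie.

43

Insert word by word; a character creates a node only if that edge doesn't already exist:
  "linpadegal" → 10 new (l, i, n, p, a, d, e, g, a, l)
  "nevividor" → 9 new (n, e, v, i, v, i, d, o, r)
  "linpatatorne" → prefix "linpa" already present; 7 new (t, a, t, o, r, n, e)
  "ro" → 2 new (r, o)
  "nekarun" → prefix "ne" already present; 5 new (k, a, r, u, n)
  "linpapator" → prefix "linpa" already present; 5 new (p, a, t, o, r)
  "nemibel" → prefix "ne" already present; 5 new (m, i, b, e, l)
Total nodes = 10 + 9 + 7 + 2 + 5 + 5 + 5 = 43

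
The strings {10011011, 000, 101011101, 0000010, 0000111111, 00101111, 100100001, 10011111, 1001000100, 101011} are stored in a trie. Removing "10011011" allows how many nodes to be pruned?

3

A node on "10011011"'s path can go only if nothing else ends at it or branches off below it.
The suffix "011" (3 nodes) is used only by "10011011"; the node for "10011" still has the child "1", so pruning stops there.
Nodes removed: 3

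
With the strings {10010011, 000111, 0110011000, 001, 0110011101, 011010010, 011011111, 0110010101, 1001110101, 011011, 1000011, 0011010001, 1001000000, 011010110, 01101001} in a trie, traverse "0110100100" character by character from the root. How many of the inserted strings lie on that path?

Check each prefix of "0110100100" against the stored set — each match is an end-marker on the path.
Prefixes of the query that are stored words: "01101001", "011010010"
Count: 2

2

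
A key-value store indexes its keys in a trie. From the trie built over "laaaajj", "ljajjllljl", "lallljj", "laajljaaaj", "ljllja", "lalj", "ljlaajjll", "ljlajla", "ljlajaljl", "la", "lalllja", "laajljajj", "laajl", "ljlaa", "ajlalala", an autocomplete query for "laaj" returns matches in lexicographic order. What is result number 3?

DFS of the "laaj" subtree visits, in order: "laajl", "laajljaaaj", "laajljajj"
Position 3: laajljajj

laajljajj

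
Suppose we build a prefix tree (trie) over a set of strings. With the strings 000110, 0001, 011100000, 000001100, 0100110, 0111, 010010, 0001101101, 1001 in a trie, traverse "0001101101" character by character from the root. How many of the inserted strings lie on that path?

3

Walk "0001101101" from the root; an end-of-word marker is hit whenever a stored word is a prefix of "0001101101".
Prefixes of the query that are stored words: "0001", "000110", "0001101101"
Count: 3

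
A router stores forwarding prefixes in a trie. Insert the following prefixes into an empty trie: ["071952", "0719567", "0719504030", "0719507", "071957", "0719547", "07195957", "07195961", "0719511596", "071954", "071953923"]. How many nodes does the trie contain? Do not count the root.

For each word, the new-node count is its length minus the longest prefix already in the trie:
  "071952" → 6 new (0, 7, 1, 9, 5, 2)
  "0719567" → prefix "07195" already present; 2 new (6, 7)
  "0719504030" → prefix "07195" already present; 5 new (0, 4, 0, 3, 0)
  "0719507" → prefix "071950" already present; 1 new (7)
  "071957" → prefix "07195" already present; 1 new (7)
  "0719547" → prefix "07195" already present; 2 new (4, 7)
  "07195957" → prefix "07195" already present; 3 new (9, 5, 7)
  "07195961" → prefix "071959" already present; 2 new (6, 1)
  "0719511596" → prefix "07195" already present; 5 new (1, 1, 5, 9, 6)
  "071954" → prefix "071954" already present; 0 new (none)
  "071953923" → prefix "07195" already present; 4 new (3, 9, 2, 3)
Total nodes = 6 + 2 + 5 + 1 + 1 + 2 + 3 + 2 + 5 + 0 + 4 = 31

31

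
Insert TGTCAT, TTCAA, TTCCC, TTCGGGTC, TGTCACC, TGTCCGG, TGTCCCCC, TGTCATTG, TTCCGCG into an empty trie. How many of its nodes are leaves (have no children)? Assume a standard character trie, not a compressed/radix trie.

A leaf is a node with no children — equivalently, the end of a word that is not a proper prefix of any other stored word.
Those words: "TGTCACC", "TGTCATTG", "TGTCCCCC", "TGTCCGG", "TTCAA", "TTCCC", "TTCCGCG", "TTCGGGTC"
Leaf count: 8

8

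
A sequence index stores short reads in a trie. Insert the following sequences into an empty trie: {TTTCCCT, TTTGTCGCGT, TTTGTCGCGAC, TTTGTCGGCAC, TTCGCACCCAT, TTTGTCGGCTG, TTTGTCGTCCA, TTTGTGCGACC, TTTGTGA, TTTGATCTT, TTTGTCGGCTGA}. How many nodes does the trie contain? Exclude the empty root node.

48

Trace insertions, counting only characters that open a new branch:
  "TTTCCCT" → 7 new (T, T, T, C, C, C, T)
  "TTTGTCGCGT" → prefix "TTT" already present; 7 new (G, T, C, G, C, G, T)
  "TTTGTCGCGAC" → prefix "TTTGTCGCG" already present; 2 new (A, C)
  "TTTGTCGGCAC" → prefix "TTTGTCG" already present; 4 new (G, C, A, C)
  "TTCGCACCCAT" → prefix "TT" already present; 9 new (C, G, C, A, C, C, C, A, T)
  "TTTGTCGGCTG" → prefix "TTTGTCGGC" already present; 2 new (T, G)
  "TTTGTCGTCCA" → prefix "TTTGTCG" already present; 4 new (T, C, C, A)
  "TTTGTGCGACC" → prefix "TTTGT" already present; 6 new (G, C, G, A, C, C)
  "TTTGTGA" → prefix "TTTGTG" already present; 1 new (A)
  "TTTGATCTT" → prefix "TTTG" already present; 5 new (A, T, C, T, T)
  "TTTGTCGGCTGA" → prefix "TTTGTCGGCTG" already present; 1 new (A)
Total nodes = 7 + 7 + 2 + 4 + 9 + 2 + 4 + 6 + 1 + 5 + 1 = 48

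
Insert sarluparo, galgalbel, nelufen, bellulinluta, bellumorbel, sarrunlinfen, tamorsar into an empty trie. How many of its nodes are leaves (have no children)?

Leaves are exactly the stored words that no other stored word extends.
Those words: "bellulinluta", "bellumorbel", "galgalbel", "nelufen", "sarluparo", "sarrunlinfen", "tamorsar"
Leaf count: 7

7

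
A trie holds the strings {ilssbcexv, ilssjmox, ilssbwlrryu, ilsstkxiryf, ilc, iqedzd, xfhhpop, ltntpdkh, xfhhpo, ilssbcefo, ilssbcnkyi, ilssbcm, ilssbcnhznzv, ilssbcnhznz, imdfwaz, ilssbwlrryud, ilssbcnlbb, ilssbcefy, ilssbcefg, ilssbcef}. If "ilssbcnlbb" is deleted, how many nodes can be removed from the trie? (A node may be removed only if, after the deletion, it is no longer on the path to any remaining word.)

3

A node on "ilssbcnlbb"'s path can go only if nothing else ends at it or branches off below it.
The suffix "lbb" (3 nodes) is used only by "ilssbcnlbb"; the node for "ilssbcn" still has the child "k", so pruning stops there.
Nodes removed: 3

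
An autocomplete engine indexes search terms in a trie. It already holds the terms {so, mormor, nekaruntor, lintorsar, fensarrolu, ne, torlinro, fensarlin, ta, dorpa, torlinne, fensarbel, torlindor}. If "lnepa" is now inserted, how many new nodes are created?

4

The longest prefix of "lnepa" already in the trie is "l" (length 1).
So 5 − 1 = 4 new nodes.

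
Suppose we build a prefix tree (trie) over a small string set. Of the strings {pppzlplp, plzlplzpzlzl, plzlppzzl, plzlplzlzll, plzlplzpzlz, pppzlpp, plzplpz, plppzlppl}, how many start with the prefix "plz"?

5

Walk to "plz"; the words in its subtree are exactly those with that prefix.
Words under "plz": plzlplzlzll, plzlplzpzlz, plzlplzpzlzl, plzlppzzl, plzplpz
Count: 5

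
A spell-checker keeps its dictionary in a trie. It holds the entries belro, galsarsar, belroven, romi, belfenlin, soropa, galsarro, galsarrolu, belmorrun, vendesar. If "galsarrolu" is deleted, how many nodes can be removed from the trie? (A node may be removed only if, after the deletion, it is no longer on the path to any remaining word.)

2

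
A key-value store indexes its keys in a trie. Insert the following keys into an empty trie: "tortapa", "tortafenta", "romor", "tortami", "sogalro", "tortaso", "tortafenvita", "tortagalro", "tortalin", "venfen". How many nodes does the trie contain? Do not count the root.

46

Trace insertions, counting only characters that open a new branch:
  "tortapa" → 7 new (t, o, r, t, a, p, a)
  "tortafenta" → prefix "torta" already present; 5 new (f, e, n, t, a)
  "romor" → 5 new (r, o, m, o, r)
  "tortami" → prefix "torta" already present; 2 new (m, i)
  "sogalro" → 7 new (s, o, g, a, l, r, o)
  "tortaso" → prefix "torta" already present; 2 new (s, o)
  "tortafenvita" → prefix "tortafen" already present; 4 new (v, i, t, a)
  "tortagalro" → prefix "torta" already present; 5 new (g, a, l, r, o)
  "tortalin" → prefix "torta" already present; 3 new (l, i, n)
  "venfen" → 6 new (v, e, n, f, e, n)
Total nodes = 7 + 5 + 5 + 2 + 7 + 2 + 4 + 5 + 3 + 6 = 46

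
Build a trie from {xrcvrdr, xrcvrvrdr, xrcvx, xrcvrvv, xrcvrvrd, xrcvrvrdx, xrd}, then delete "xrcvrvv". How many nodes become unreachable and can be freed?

After clearing the end-marker at "xrcvrvv", prune upward until reaching a node still needed by another word.
The suffix "v" (1 node) is used only by "xrcvrvv"; the node for "xrcvrv" still has the child "r", so pruning stops there.
Nodes removed: 1

1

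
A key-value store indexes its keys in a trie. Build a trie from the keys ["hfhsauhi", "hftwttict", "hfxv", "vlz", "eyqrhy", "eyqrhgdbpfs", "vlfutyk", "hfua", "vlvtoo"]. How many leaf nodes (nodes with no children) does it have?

A leaf is a node with no children — equivalently, the end of a word that is not a proper prefix of any other stored word.
Those words: "eyqrhgdbpfs", "eyqrhy", "hfhsauhi", "hftwttict", "hfua", "hfxv", "vlfutyk", "vlvtoo", "vlz"
Leaf count: 9

9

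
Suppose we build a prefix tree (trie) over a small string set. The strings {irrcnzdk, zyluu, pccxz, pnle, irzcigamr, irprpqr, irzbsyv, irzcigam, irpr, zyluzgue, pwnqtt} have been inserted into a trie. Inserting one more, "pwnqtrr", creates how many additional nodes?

2

The longest prefix of "pwnqtrr" already in the trie is "pwnqt" (length 5).
So 7 − 5 = 2 new nodes.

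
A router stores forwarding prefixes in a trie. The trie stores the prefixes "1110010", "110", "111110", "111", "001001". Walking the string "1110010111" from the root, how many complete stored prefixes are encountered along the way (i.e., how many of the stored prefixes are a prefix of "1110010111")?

Check each prefix of "1110010111" against the stored set — each match is an end-marker on the path.
Prefixes of the query that are stored words: "111", "1110010"
Count: 2

2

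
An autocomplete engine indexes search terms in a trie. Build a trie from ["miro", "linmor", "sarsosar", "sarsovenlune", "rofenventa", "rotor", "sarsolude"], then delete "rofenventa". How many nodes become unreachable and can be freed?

8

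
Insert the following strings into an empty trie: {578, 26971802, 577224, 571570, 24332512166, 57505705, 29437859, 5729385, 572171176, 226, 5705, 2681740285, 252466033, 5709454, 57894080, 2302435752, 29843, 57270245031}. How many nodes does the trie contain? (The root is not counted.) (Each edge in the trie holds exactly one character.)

102

Trace insertions, counting only characters that open a new branch:
  "578" → 3 new (5, 7, 8)
  "26971802" → 8 new (2, 6, 9, 7, 1, 8, 0, 2)
  "577224" → prefix "57" already present; 4 new (7, 2, 2, 4)
  "571570" → prefix "57" already present; 4 new (1, 5, 7, 0)
  "24332512166" → prefix "2" already present; 10 new (4, 3, 3, 2, 5, 1, 2, 1, 6, 6)
  "57505705" → prefix "57" already present; 6 new (5, 0, 5, 7, 0, 5)
  "29437859" → prefix "2" already present; 7 new (9, 4, 3, 7, 8, 5, 9)
  "5729385" → prefix "57" already present; 5 new (2, 9, 3, 8, 5)
  "572171176" → prefix "572" already present; 6 new (1, 7, 1, 1, 7, 6)
  "226" → prefix "2" already present; 2 new (2, 6)
  "5705" → prefix "57" already present; 2 new (0, 5)
  "2681740285" → prefix "26" already present; 8 new (8, 1, 7, 4, 0, 2, 8, 5)
  "252466033" → prefix "2" already present; 8 new (5, 2, 4, 6, 6, 0, 3, 3)
  "5709454" → prefix "570" already present; 4 new (9, 4, 5, 4)
  "57894080" → prefix "578" already present; 5 new (9, 4, 0, 8, 0)
  "2302435752" → prefix "2" already present; 9 new (3, 0, 2, 4, 3, 5, 7, 5, 2)
  "29843" → prefix "29" already present; 3 new (8, 4, 3)
  "57270245031" → prefix "572" already present; 8 new (7, 0, 2, 4, 5, 0, 3, 1)
Total nodes = 3 + 8 + 4 + 4 + 10 + 6 + 7 + 5 + 6 + 2 + 2 + 8 + 8 + 4 + 5 + 9 + 3 + 8 = 102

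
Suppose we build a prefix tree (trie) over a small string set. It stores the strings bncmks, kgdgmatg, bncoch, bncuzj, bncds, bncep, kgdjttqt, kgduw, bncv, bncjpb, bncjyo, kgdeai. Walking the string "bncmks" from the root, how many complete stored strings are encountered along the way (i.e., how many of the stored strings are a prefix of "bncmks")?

Check each prefix of "bncmks" against the stored set — each match is an end-marker on the path.
Prefixes of the query that are stored words: "bncmks"
Count: 1

1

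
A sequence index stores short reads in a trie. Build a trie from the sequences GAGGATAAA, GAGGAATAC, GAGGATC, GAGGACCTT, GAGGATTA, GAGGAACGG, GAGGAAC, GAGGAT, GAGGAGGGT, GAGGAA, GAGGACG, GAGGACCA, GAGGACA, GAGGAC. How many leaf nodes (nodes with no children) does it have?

10

A leaf is a node with no children — equivalently, the end of a word that is not a proper prefix of any other stored word.
Those words: "GAGGAACGG", "GAGGAATAC", "GAGGACA", "GAGGACCA", "GAGGACCTT", "GAGGACG", "GAGGAGGGT", "GAGGATAAA", "GAGGATC", "GAGGATTA"
Leaf count: 10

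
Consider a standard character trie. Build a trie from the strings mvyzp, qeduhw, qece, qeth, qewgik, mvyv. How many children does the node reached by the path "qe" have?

4

Walk "qe" from the root, arriving at one node.
Characters that immediately follow "qe" among the stored strings: {c, d, t, w}.
That node has 4 child edges.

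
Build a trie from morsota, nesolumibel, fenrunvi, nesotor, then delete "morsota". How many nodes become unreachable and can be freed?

7

After clearing the end-marker at "morsota", prune upward until reaching a node still needed by another word.
No other word shares any prefix with "morsota", so all 7 of its nodes go.
Nodes removed: 7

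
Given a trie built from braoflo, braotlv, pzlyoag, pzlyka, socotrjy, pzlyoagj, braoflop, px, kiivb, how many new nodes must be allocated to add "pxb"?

1

The longest prefix of "pxb" already in the trie is "px" (length 2).
Each of the 1 remaining characters creates one node.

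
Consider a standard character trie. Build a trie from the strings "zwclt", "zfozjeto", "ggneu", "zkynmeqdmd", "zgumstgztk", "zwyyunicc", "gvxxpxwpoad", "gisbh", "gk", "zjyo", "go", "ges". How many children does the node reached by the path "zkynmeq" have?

1

Walk "zkynmeq" from the root, arriving at one node.
Characters that immediately follow "zkynmeq" among the stored strings: {d}.
That node has 1 child edge.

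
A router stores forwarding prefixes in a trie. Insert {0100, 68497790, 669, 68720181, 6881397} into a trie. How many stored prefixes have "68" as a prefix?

3

Traverse to the node for "68", then collect every word in that subtree.
Matches: "68497790", "68720181", "6881397"
Count: 3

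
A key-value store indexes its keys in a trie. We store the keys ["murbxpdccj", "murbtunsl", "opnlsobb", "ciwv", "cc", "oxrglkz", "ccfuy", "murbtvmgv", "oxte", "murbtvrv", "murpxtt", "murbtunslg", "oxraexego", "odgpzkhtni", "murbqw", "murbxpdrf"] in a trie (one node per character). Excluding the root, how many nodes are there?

69

Count nodes per top-level branch (shared prefixes stored once):
  'c'-branch (cc, ccfuy, ciwv): 8 nodes
  'm'-branch (murbqw, murbtunsl, murbtunslg, murbtvmgv, murbtvrv, murbxpdccj, murbxpdrf, murpxtt): 30 nodes
  'o'-branch (odgpzkhtni, opnlsobb, oxraexego, oxrglkz, oxte): 31 nodes
Sum: 69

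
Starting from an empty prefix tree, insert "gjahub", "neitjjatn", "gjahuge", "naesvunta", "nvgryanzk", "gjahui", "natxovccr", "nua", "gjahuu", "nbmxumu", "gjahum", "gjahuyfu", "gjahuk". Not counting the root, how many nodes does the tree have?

55

Count nodes per top-level branch (shared prefixes stored once):
  'g'-branch (gjahub, gjahuge, gjahui, gjahuk, gjahum, gjahuu, gjahuyfu): 15 nodes
  'n'-branch (naesvunta, natxovccr, nbmxumu, neitjjatn, nua, nvgryanzk): 40 nodes
Sum: 55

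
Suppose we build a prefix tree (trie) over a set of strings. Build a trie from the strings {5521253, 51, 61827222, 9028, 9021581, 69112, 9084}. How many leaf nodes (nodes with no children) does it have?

7

A leaf is a node with no children — equivalently, the end of a word that is not a proper prefix of any other stored word.
Those words: "51", "5521253", "61827222", "69112", "9021581", "9028", "9084"
Leaf count: 7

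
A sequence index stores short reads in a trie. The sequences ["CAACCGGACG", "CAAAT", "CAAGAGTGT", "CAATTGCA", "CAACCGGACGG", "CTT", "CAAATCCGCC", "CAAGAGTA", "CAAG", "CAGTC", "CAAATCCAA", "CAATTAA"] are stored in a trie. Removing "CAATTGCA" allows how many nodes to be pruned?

3

After clearing the end-marker at "CAATTGCA", prune upward until reaching a node still needed by another word.
The suffix "GCA" (3 nodes) is used only by "CAATTGCA"; the node for "CAATT" still has the child "A", so pruning stops there.
Nodes removed: 3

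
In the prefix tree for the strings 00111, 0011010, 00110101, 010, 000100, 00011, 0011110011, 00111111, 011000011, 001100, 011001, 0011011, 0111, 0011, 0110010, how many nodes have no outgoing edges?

Leaves are exactly the stored words that no other stored word extends.
Those words: "000100", "00011", "001100", "00110101", "0011011", "0011110011", "00111111", "010", "011000011", "0110010", "0111"
Leaf count: 11

11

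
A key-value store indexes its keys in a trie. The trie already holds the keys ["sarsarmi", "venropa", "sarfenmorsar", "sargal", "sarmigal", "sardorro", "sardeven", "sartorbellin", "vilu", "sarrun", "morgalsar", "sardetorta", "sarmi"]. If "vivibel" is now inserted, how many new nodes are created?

5

Walking "vivibel" from the root, the first 2 characters ("vi") follow existing edges; "v" is the first miss.
Each of the 5 remaining characters creates one node.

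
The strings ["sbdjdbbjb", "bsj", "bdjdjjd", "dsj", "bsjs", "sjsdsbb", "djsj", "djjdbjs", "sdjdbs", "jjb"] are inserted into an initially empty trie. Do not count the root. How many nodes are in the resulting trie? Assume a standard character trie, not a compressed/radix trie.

Trace insertions, counting only characters that open a new branch:
  "sbdjdbbjb" → 9 new (s, b, d, j, d, b, b, j, b)
  "bsj" → 3 new (b, s, j)
  "bdjdjjd" → prefix "b" already present; 6 new (d, j, d, j, j, d)
  "dsj" → 3 new (d, s, j)
  "bsjs" → prefix "bsj" already present; 1 new (s)
  "sjsdsbb" → prefix "s" already present; 6 new (j, s, d, s, b, b)
  "djsj" → prefix "d" already present; 3 new (j, s, j)
  "djjdbjs" → prefix "dj" already present; 5 new (j, d, b, j, s)
  "sdjdbs" → prefix "s" already present; 5 new (d, j, d, b, s)
  "jjb" → 3 new (j, j, b)
Total nodes = 9 + 3 + 6 + 3 + 1 + 6 + 3 + 5 + 5 + 3 = 44

44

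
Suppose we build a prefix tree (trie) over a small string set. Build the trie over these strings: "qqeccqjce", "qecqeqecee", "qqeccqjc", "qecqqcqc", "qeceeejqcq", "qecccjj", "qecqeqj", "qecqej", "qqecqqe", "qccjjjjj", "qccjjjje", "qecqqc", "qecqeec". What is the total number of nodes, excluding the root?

48

Insert word by word; a character creates a node only if that edge doesn't already exist:
  "qqeccqjce" → 9 new (q, q, e, c, c, q, j, c, e)
  "qecqeqecee" → prefix "q" already present; 9 new (e, c, q, e, q, e, c, e, e)
  "qqeccqjc" → prefix "qqeccqjc" already present; 0 new (none)
  "qecqqcqc" → prefix "qecq" already present; 4 new (q, c, q, c)
  "qeceeejqcq" → prefix "qec" already present; 7 new (e, e, e, j, q, c, q)
  "qecccjj" → prefix "qec" already present; 4 new (c, c, j, j)
  "qecqeqj" → prefix "qecqeq" already present; 1 new (j)
  "qecqej" → prefix "qecqe" already present; 1 new (j)
  "qqecqqe" → prefix "qqec" already present; 3 new (q, q, e)
  "qccjjjjj" → prefix "q" already present; 7 new (c, c, j, j, j, j, j)
  "qccjjjje" → prefix "qccjjjj" already present; 1 new (e)
  "qecqqc" → prefix "qecqqc" already present; 0 new (none)
  "qecqeec" → prefix "qecqe" already present; 2 new (e, c)
Total nodes = 9 + 9 + 0 + 4 + 7 + 4 + 1 + 1 + 3 + 7 + 1 + 0 + 2 = 48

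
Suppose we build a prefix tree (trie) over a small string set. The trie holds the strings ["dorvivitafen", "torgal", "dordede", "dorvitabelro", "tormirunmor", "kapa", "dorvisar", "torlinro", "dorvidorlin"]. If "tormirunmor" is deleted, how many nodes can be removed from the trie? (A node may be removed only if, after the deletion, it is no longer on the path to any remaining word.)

8

After clearing the end-marker at "tormirunmor", prune upward until reaching a node still needed by another word.
The suffix "mirunmor" (8 nodes) is used only by "tormirunmor"; the node for "tor" still has the child "g", so pruning stops there.
Nodes removed: 8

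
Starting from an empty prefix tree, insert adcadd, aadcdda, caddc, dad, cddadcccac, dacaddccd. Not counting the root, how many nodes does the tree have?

Insert word by word; a character creates a node only if that edge doesn't already exist:
  "adcadd" → 6 new (a, d, c, a, d, d)
  "aadcdda" → prefix "a" already present; 6 new (a, d, c, d, d, a)
  "caddc" → 5 new (c, a, d, d, c)
  "dad" → 3 new (d, a, d)
  "cddadcccac" → prefix "c" already present; 9 new (d, d, a, d, c, c, c, a, c)
  "dacaddccd" → prefix "da" already present; 7 new (c, a, d, d, c, c, d)
Total nodes = 6 + 6 + 5 + 3 + 9 + 7 = 36

36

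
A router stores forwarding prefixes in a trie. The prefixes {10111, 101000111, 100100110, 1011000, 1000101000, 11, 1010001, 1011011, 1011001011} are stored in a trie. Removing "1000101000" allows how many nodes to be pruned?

A node on "1000101000"'s path can go only if nothing else ends at it or branches off below it.
The suffix "0101000" (7 nodes) is used only by "1000101000"; the node for "100" still has the child "1", so pruning stops there.
Nodes removed: 7

7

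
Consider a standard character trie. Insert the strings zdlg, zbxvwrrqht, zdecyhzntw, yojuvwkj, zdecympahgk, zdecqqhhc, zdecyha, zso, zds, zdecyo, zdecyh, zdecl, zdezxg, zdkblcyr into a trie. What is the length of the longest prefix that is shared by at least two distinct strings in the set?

6

The deepest shared node is where two words last agree before diverging.
"zdecyh" and "zdecyha" agree on "zdecyh" (6 characters) before diverging; nothing deeper is shared.
Longest shared-prefix length: 6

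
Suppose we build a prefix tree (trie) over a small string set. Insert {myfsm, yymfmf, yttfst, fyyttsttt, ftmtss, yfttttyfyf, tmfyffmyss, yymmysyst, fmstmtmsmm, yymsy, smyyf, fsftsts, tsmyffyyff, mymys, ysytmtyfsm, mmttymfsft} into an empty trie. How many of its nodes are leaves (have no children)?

Leaves are exactly the stored words that no other stored word extends.
Those words: "fmstmtmsmm", "fsftsts", "ftmtss", "fyyttsttt", "mmttymfsft", "myfsm", "mymys", "smyyf", "tmfyffmyss", "tsmyffyyff", "yfttttyfyf", "ysytmtyfsm", "yttfst", "yymfmf", "yymmysyst", "yymsy"
Leaf count: 16

16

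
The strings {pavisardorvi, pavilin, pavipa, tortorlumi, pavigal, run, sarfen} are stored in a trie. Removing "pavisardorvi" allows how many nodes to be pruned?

8

Walk "pavisardorvi" from the leaf back toward the root, removing each node that no remaining word uses.
The suffix "sardorvi" (8 nodes) is used only by "pavisardorvi"; the node for "pavi" still has the child "l", so pruning stops there.
Nodes removed: 8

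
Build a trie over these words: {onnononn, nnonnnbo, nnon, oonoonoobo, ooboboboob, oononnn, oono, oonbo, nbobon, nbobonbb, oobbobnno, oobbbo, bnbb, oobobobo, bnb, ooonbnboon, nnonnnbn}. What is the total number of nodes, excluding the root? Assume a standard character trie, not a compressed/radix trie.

66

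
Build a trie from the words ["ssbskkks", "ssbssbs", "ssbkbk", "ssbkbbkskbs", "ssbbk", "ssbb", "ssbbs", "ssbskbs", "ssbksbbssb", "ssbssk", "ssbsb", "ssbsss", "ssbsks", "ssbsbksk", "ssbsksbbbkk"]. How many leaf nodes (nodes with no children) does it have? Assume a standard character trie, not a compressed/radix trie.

A leaf is a node with no children — equivalently, the end of a word that is not a proper prefix of any other stored word.
Those words: "ssbbk", "ssbbs", "ssbkbbkskbs", "ssbkbk", "ssbksbbssb", "ssbsbksk", "ssbskbs", "ssbskkks", "ssbsksbbbkk", "ssbssbs", "ssbssk", "ssbsss"
Leaf count: 12

12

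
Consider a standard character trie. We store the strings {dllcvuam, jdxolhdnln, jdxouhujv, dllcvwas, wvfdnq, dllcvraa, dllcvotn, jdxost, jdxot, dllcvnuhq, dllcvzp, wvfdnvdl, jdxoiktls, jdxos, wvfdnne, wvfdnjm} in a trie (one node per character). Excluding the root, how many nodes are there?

Count nodes per top-level branch (shared prefixes stored once):
  'd'-branch (dllcvnuhq, dllcvotn, dllcvraa, dllcvuam, dllcvwas, dllcvzp): 23 nodes
  'j'-branch (jdxoiktls, jdxolhdnln, jdxos, jdxost, jdxot, jdxouhujv): 23 nodes
  'w'-branch (wvfdnjm, wvfdnne, wvfdnq, wvfdnvdl): 13 nodes
Sum: 59

59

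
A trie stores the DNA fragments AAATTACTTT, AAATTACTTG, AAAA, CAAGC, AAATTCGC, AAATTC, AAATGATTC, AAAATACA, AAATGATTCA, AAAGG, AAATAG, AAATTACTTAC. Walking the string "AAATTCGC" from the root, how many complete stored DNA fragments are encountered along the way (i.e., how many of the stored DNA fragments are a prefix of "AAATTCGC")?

2

Check each prefix of "AAATTCGC" against the stored set — each match is an end-marker on the path.
Prefixes of the query that are stored words: "AAATTC", "AAATTCGC"
Count: 2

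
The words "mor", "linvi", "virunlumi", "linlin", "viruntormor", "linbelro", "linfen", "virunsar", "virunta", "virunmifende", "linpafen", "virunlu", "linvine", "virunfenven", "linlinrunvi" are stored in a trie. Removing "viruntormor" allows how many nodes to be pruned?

5

After clearing the end-marker at "viruntormor", prune upward until reaching a node still needed by another word.
The suffix "ormor" (5 nodes) is used only by "viruntormor"; the node for "virunt" still has the child "a", so pruning stops there.
Nodes removed: 5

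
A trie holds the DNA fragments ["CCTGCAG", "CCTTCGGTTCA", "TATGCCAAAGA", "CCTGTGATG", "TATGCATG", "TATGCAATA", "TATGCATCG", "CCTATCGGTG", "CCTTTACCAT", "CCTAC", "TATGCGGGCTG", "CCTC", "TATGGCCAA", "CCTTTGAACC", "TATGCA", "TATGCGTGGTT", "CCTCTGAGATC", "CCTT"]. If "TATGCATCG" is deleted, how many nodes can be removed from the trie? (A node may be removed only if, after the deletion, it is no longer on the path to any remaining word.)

Walk "TATGCATCG" from the leaf back toward the root, removing each node that no remaining word uses.
The suffix "CG" (2 nodes) is used only by "TATGCATCG"; the node for "TATGCAT" still has the child "G", so pruning stops there.
Nodes removed: 2

2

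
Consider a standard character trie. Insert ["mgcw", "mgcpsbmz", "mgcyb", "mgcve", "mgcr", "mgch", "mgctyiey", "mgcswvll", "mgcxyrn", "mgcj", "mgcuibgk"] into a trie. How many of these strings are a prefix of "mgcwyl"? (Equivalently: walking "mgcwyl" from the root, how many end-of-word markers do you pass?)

1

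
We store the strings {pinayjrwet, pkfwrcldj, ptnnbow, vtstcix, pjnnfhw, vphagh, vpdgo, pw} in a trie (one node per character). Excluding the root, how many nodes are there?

46

Count nodes per top-level branch (shared prefixes stored once):
  'p'-branch (pinayjrwet, pjnnfhw, pkfwrcldj, ptnnbow, pw): 31 nodes
  'v'-branch (vpdgo, vphagh, vtstcix): 15 nodes
Sum: 46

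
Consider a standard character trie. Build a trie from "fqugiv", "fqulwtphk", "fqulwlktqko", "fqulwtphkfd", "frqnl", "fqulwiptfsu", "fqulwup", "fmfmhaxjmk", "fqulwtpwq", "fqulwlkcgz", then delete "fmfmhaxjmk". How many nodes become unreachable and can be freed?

Walk "fmfmhaxjmk" from the leaf back toward the root, removing each node that no remaining word uses.
The suffix "mfmhaxjmk" (9 nodes) is used only by "fmfmhaxjmk"; the node for "f" still has the child "q", so pruning stops there.
Nodes removed: 9

9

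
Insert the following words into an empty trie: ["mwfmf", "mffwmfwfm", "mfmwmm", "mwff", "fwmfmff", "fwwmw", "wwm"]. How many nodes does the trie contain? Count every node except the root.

Insert word by word; a character creates a node only if that edge doesn't already exist:
  "mwfmf" → 5 new (m, w, f, m, f)
  "mffwmfwfm" → prefix "m" already present; 8 new (f, f, w, m, f, w, f, m)
  "mfmwmm" → prefix "mf" already present; 4 new (m, w, m, m)
  "mwff" → prefix "mwf" already present; 1 new (f)
  "fwmfmff" → 7 new (f, w, m, f, m, f, f)
  "fwwmw" → prefix "fw" already present; 3 new (w, m, w)
  "wwm" → 3 new (w, w, m)
Total nodes = 5 + 8 + 4 + 1 + 7 + 3 + 3 = 31

31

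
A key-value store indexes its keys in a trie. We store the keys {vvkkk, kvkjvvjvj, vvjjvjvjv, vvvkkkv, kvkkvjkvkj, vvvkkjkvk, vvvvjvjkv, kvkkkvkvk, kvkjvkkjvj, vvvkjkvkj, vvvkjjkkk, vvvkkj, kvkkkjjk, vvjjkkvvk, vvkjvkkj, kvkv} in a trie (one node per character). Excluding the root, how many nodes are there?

76

Count nodes per top-level branch (shared prefixes stored once):
  'k'-branch (kvkjvkkjvj, kvkjvvjvj, kvkkkjjk, kvkkkvkvk, kvkkvjkvkj, kvkv): 30 nodes
  'v'-branch (vvjjkkvvk, vvjjvjvjv, vvkjvkkj, vvkkk, vvvkjjkkk, vvvkjkvkj, vvvkkj, vvvkkjkvk, vvvkkkv, vvvvjvjkv): 46 nodes
Sum: 76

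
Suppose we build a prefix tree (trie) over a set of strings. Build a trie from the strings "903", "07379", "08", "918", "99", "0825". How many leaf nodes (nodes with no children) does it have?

5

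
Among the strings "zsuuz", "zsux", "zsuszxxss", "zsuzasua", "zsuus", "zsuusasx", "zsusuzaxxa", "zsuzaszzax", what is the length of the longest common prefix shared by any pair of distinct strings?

Equivalently: take the maximum, over all pairs, of their longest common prefix length.
"zsuzasua" and "zsuzaszzax" agree on "zsuzas" (6 characters) before diverging; nothing deeper is shared.
Longest shared-prefix length: 6

6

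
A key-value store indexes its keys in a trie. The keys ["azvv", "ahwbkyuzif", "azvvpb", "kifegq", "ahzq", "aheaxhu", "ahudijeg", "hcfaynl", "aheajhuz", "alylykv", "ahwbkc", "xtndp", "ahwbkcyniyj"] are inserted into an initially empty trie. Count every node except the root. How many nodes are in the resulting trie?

62

For each word, the new-node count is its length minus the longest prefix already in the trie:
  "azvv" → 4 new (a, z, v, v)
  "ahwbkyuzif" → prefix "a" already present; 9 new (h, w, b, k, y, u, z, i, f)
  "azvvpb" → prefix "azvv" already present; 2 new (p, b)
  "kifegq" → 6 new (k, i, f, e, g, q)
  "ahzq" → prefix "ah" already present; 2 new (z, q)
  "aheaxhu" → prefix "ah" already present; 5 new (e, a, x, h, u)
  "ahudijeg" → prefix "ah" already present; 6 new (u, d, i, j, e, g)
  "hcfaynl" → 7 new (h, c, f, a, y, n, l)
  "aheajhuz" → prefix "ahea" already present; 4 new (j, h, u, z)
  "alylykv" → prefix "a" already present; 6 new (l, y, l, y, k, v)
  "ahwbkc" → prefix "ahwbk" already present; 1 new (c)
  "xtndp" → 5 new (x, t, n, d, p)
  "ahwbkcyniyj" → prefix "ahwbkc" already present; 5 new (y, n, i, y, j)
Total nodes = 4 + 9 + 2 + 6 + 2 + 5 + 6 + 7 + 4 + 6 + 1 + 5 + 5 = 62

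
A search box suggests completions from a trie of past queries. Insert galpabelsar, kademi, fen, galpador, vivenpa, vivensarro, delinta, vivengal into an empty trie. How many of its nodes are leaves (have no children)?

8

Leaves are exactly the stored words that no other stored word extends.
Those words: "delinta", "fen", "galpabelsar", "galpador", "kademi", "vivengal", "vivenpa", "vivensarro"
Leaf count: 8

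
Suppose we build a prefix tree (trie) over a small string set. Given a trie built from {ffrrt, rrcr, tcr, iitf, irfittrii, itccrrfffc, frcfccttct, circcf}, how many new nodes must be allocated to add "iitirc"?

3

"iit" is already a path in the trie; the remaining "irc" must be added.
So 6 − 3 = 3 new nodes.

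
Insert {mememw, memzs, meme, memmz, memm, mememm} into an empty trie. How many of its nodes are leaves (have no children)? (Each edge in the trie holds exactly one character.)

Leaves are exactly the stored words that no other stored word extends.
Those words: "mememm", "mememw", "memmz", "memzs"
Leaf count: 4

4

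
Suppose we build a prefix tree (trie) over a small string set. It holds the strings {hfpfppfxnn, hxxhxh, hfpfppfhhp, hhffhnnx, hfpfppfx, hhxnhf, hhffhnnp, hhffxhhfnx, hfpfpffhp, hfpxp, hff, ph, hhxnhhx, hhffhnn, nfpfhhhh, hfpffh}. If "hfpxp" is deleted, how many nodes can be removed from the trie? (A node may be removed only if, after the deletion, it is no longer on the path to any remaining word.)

2

After clearing the end-marker at "hfpxp", prune upward until reaching a node still needed by another word.
The suffix "xp" (2 nodes) is used only by "hfpxp"; the node for "hfp" still has the child "f", so pruning stops there.
Nodes removed: 2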